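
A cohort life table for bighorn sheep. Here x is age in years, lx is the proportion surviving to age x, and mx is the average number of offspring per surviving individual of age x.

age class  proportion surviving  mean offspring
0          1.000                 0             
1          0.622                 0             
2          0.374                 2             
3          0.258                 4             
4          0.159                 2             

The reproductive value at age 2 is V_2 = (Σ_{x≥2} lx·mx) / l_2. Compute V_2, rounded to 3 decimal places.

lx·mx for x ≥ 2: 0.748, 1.032, 0.318 → sum = 2.098
V_2 = 2.098 / l_2 = 2.098 / 0.374 = 5.609626… → 5.610

5.610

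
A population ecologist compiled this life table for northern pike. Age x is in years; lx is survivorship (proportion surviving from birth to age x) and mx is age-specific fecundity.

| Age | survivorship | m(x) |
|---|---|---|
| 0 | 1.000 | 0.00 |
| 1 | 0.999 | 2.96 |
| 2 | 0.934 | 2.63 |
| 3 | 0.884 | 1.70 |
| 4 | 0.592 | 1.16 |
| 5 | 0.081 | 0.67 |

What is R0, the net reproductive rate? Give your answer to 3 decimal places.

lx·mx by age: 0, 2.95704, 2.45642, 1.5028, 0.68672, 0.05427
R0 = Σ lx·mx = 7.65725 → 7.657

7.657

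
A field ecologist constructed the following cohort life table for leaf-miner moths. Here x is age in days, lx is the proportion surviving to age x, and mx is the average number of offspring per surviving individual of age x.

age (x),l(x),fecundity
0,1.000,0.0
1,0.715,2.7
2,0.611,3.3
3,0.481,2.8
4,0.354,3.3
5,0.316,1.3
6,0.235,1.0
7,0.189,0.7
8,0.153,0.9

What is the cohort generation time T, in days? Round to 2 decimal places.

2.73

lx·mx: 0, 1.9305, 2.0163, 1.3468, 1.1682, 0.4108, 0.235, 0.1323, 0.1377 → R0 = 7.3776
x·lx·mx: 0, 1.9305, 4.0326, 4.0404, 4.6728, 2.054, 1.41, 0.9261, 1.1016 → Σ = 20.168
T = 20.168 / 7.3776 = 2.73368… → 2.73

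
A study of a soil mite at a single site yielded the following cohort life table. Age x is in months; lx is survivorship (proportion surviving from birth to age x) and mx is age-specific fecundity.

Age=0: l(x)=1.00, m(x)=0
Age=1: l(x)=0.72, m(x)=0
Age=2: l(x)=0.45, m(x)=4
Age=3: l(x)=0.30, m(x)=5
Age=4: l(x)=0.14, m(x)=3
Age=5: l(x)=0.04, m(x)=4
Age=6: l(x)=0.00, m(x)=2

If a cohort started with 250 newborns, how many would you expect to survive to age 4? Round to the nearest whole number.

35

Expected survivors = N0 · l_4 = 250 × 0.14 = 35 → 35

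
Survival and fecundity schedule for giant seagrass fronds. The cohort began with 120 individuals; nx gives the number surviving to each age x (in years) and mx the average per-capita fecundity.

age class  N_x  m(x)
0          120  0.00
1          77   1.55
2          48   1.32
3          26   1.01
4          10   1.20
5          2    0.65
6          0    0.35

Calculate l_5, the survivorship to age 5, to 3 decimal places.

0.017

l_5 = n_5/n_0 = 2/120 = 0.016667… → 0.017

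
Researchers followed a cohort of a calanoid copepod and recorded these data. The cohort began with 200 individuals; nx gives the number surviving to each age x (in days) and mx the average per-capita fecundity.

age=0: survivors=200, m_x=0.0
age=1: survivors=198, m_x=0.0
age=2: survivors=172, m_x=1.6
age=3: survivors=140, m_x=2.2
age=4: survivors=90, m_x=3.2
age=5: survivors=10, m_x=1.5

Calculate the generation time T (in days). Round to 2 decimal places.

3.05

lx = nx/n0 = nx/200: 1, 0.99, 0.86, 0.7, 0.45, 0.05
lx·mx: 0, 0, 1.376, 1.54, 1.44, 0.075 → R0 = 4.431
x·lx·mx: 0, 0, 2.752, 4.62, 5.76, 0.375 → Σ = 13.507
T = 13.507 / 4.431 = 3.048296… → 3.05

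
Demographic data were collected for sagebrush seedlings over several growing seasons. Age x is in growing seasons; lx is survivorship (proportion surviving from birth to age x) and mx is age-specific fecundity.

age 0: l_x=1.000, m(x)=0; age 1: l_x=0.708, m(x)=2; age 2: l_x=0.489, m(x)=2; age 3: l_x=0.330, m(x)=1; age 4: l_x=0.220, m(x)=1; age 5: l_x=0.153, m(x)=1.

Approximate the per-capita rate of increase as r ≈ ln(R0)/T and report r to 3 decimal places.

0.583

R0 = Σ lx·mx = 0 + 1.416 + 0.978 + 0.33 + 0.22 + 0.153 = 3.097
Σ x·lx·mx = 6.007; T = 6.007/3.097 = 1.93962…
r ≈ ln(R0)/T = ln(3.097)/1.93962… = 0.58281… → 0.583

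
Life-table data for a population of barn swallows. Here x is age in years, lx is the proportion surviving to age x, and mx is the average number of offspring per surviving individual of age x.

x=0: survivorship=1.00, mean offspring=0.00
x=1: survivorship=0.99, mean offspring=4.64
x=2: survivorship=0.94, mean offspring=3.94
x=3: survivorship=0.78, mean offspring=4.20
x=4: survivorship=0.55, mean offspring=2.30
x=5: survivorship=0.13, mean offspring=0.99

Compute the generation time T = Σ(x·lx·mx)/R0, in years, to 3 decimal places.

lx·mx: 0, 4.5936, 3.7036, 3.276, 1.265, 0.1287 → R0 = 12.9669
x·lx·mx: 0, 4.5936, 7.4072, 9.828, 5.06, 0.6435 → Σ = 27.5323
T = 27.5323 / 12.9669 = 2.123275… → 2.123

2.123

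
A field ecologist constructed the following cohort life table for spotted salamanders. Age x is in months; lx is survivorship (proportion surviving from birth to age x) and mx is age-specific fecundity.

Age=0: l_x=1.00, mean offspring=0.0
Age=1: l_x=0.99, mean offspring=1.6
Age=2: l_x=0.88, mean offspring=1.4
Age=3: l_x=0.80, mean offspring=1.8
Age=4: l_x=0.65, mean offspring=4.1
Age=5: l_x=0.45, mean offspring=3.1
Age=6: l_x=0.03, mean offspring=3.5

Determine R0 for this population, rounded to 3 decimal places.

lx·mx by age: 0, 1.584, 1.232, 1.44, 2.665, 1.395, 0.105
R0 = Σ lx·mx = 8.421 → 8.421

8.421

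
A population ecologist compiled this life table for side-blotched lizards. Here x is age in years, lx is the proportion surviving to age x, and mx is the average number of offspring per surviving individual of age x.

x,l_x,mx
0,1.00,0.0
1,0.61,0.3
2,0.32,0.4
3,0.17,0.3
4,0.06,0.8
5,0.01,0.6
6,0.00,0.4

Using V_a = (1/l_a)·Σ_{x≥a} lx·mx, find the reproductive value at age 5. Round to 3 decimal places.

0.600

lx·mx for x ≥ 5: 0.006, 0 → sum = 0.006
V_5 = 0.006 / l_5 = 0.006 / 0.01 = 0.6 → 0.600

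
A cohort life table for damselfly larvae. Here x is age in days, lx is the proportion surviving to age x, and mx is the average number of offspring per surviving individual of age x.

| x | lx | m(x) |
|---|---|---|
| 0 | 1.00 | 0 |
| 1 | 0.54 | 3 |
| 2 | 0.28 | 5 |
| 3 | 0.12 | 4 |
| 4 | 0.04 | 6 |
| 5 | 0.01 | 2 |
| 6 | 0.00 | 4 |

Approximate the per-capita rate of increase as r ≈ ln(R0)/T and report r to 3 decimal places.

0.720

R0 = Σ lx·mx = 0 + 1.62 + 1.4 + 0.48 + 0.24 + 0.02 + 0 = 3.76
Σ x·lx·mx = 6.92; T = 6.92/3.76 = 1.84043…
r ≈ ln(R0)/T = ln(3.76)/1.84043… = 0.71963… → 0.720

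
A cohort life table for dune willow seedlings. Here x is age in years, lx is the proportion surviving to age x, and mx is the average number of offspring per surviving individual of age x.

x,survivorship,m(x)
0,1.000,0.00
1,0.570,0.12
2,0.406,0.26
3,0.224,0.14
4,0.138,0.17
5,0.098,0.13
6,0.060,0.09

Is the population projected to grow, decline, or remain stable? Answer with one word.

declining

R0 = Σ lx·mx = 0 + 0.0684 + 0.10556 + 0.03136 + 0.02346 + 0.01274 + 0.0054 = 0.24692
R0 < 1, so the population is declining.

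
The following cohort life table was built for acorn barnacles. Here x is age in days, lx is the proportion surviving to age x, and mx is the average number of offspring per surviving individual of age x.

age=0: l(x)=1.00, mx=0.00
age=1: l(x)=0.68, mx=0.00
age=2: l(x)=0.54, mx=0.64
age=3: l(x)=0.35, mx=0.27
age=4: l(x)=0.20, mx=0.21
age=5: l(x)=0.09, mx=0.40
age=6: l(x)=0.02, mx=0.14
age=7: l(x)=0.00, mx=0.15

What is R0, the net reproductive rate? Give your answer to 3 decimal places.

lx·mx by age: 0, 0, 0.3456, 0.0945, 0.042, 0.036, 0.0028, 0
R0 = Σ lx·mx = 0.5209 → 0.521

0.521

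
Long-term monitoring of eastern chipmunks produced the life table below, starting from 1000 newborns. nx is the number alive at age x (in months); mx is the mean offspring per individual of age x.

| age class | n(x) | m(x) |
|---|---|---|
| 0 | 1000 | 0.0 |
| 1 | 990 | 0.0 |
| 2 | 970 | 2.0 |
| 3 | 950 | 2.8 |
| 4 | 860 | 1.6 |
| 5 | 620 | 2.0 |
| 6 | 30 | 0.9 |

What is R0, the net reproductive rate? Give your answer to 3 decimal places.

7.243

lx = nx/n0 = nx/1000: 1, 0.99, 0.97, 0.95, 0.86, 0.62, 0.03
lx·mx by age: 0, 0, 1.94, 2.66, 1.376, 1.24, 0.027
R0 = Σ lx·mx = 7.243 → 7.243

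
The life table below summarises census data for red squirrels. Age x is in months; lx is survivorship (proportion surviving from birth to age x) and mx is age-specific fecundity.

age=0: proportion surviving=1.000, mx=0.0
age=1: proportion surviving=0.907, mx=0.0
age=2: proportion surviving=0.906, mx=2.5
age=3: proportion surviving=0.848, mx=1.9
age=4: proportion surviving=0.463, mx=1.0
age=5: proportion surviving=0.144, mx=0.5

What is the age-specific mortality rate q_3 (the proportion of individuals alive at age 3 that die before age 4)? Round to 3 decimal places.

q_3 = (l_3 − l_4) / l_3 = (0.848 − 0.463) / 0.848
     = 0.385 / 0.848 = 0.454009… → 0.454

0.454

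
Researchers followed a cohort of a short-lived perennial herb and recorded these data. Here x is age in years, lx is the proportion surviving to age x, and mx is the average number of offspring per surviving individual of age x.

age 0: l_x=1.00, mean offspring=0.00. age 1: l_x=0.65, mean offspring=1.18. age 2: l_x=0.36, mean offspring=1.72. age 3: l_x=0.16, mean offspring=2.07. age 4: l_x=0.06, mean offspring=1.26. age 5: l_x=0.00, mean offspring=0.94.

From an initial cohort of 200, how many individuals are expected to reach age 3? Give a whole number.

Expected survivors = N0 · l_3 = 200 × 0.16 = 32 → 32

32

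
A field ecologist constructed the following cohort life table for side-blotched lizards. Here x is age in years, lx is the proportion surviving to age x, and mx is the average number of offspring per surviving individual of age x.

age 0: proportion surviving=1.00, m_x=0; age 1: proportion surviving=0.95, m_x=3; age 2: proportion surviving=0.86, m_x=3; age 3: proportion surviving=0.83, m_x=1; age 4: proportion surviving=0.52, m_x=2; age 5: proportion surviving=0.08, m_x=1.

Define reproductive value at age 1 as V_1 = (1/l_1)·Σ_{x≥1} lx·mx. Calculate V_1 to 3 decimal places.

lx·mx for x ≥ 1: 2.85, 2.58, 0.83, 1.04, 0.08 → sum = 7.38
V_1 = 7.38 / l_1 = 7.38 / 0.95 = 7.768421… → 7.768

7.768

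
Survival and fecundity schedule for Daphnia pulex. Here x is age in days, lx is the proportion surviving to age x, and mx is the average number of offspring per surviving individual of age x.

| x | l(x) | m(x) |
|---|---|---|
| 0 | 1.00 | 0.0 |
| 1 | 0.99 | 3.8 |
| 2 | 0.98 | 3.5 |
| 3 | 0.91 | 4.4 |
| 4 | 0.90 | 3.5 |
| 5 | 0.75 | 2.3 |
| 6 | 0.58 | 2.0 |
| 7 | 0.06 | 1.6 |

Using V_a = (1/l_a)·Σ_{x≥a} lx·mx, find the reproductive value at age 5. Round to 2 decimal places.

lx·mx for x ≥ 5: 1.725, 1.16, 0.096 → sum = 2.981
V_5 = 2.981 / l_5 = 2.981 / 0.75 = 3.974667… → 3.97

3.97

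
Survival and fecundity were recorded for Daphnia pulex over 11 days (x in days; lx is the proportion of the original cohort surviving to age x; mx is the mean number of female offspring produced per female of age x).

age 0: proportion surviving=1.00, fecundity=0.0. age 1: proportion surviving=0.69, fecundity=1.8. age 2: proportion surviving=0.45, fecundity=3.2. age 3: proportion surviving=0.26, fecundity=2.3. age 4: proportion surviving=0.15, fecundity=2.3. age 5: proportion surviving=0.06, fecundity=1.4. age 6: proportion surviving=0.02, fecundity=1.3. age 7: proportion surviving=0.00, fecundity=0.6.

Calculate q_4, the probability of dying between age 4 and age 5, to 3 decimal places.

0.600

q_4 = (l_4 − l_5) / l_4 = (0.15 − 0.06) / 0.15
     = 0.09 / 0.15 = 0.6 → 0.600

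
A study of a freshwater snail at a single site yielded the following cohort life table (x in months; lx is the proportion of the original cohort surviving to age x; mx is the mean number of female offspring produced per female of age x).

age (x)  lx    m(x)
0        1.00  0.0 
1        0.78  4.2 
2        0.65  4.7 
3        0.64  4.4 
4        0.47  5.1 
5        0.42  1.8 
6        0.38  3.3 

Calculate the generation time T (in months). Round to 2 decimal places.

2.86

lx·mx: 0, 3.276, 3.055, 2.816, 2.397, 0.756, 1.254 → R0 = 13.554
x·lx·mx: 0, 3.276, 6.11, 8.448, 9.588, 3.78, 7.524 → Σ = 38.726
T = 38.726 / 13.554 = 2.857164… → 2.86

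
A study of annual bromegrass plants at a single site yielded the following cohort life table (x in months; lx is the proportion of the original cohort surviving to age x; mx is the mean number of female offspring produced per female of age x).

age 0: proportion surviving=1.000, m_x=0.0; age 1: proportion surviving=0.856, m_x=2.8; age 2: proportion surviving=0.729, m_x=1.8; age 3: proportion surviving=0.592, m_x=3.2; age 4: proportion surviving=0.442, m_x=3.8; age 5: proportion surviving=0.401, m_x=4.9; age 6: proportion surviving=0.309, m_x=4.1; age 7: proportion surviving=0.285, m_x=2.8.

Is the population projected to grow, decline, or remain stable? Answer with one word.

growing

R0 = Σ lx·mx = 0 + 2.3968 + 1.3122 + 1.8944 + 1.6796 + 1.9649 + 1.2669 + 0.798 = 11.3128
R0 > 1, so the population is growing.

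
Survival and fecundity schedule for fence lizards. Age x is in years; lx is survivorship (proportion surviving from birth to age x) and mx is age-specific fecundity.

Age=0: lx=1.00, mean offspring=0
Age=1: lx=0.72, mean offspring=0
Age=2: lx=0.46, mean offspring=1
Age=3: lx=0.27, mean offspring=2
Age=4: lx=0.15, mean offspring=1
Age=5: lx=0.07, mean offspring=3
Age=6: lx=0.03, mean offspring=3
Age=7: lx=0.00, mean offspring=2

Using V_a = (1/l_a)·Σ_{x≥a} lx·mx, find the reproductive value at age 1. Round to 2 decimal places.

lx·mx for x ≥ 1: 0, 0.46, 0.54, 0.15, 0.21, 0.09, 0 → sum = 1.45
V_1 = 1.45 / l_1 = 1.45 / 0.72 = 2.013889… → 2.01

2.01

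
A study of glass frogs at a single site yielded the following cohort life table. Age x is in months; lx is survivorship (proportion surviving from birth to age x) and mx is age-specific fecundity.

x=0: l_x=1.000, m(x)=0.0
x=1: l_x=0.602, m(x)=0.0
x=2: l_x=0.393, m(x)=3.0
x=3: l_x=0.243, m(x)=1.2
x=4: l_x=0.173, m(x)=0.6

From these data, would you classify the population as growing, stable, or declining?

R0 = Σ lx·mx = 0 + 0 + 1.179 + 0.2916 + 0.1038 = 1.5744
R0 > 1, so the population is growing.

growing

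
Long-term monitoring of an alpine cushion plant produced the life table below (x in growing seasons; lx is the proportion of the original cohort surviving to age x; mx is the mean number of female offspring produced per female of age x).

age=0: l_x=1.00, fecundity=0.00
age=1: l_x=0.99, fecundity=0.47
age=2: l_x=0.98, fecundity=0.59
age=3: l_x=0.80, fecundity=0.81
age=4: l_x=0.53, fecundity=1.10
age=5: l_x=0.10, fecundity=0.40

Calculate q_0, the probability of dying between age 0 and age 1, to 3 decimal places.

q_0 = (l_0 − l_1) / l_0 = (1 − 0.99) / 1
     = 0.01 / 1 = 0.01 → 0.010

0.010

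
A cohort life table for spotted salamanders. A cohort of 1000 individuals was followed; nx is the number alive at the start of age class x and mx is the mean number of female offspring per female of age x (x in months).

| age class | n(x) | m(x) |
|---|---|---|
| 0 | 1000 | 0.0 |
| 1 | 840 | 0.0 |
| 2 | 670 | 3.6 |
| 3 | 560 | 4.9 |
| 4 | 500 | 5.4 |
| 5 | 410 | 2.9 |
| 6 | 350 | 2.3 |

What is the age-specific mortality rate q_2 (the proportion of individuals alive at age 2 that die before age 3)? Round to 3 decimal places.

lx = nx/n0 = nx/1000: 1, 0.84, 0.67, 0.56, 0.5, 0.41, 0.35
q_2 = (l_2 − l_3) / l_2 = (0.67 − 0.56) / 0.67
     = 0.11 / 0.67 = 0.164179… → 0.164

0.164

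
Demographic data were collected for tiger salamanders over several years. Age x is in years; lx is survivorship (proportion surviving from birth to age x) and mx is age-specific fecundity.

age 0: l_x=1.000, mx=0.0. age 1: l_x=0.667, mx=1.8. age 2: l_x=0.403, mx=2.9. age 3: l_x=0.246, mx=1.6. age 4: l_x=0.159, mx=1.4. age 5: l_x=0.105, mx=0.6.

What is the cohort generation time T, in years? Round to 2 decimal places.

1.94

lx·mx: 0, 1.2006, 1.1687, 0.3936, 0.2226, 0.063 → R0 = 3.0485
x·lx·mx: 0, 1.2006, 2.3374, 1.1808, 0.8904, 0.315 → Σ = 5.9242
T = 5.9242 / 3.0485 = 1.943316… → 1.94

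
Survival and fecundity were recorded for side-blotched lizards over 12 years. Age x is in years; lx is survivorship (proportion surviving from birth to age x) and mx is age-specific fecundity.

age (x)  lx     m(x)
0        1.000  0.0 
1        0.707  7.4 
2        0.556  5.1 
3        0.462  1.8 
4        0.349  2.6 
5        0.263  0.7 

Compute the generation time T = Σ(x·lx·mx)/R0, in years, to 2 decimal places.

lx·mx: 0, 5.2318, 2.8356, 0.8316, 0.9074, 0.1841 → R0 = 9.9905
x·lx·mx: 0, 5.2318, 5.6712, 2.4948, 3.6296, 0.9205 → Σ = 17.9479
T = 17.9479 / 9.9905 = 1.796497… → 1.80

1.80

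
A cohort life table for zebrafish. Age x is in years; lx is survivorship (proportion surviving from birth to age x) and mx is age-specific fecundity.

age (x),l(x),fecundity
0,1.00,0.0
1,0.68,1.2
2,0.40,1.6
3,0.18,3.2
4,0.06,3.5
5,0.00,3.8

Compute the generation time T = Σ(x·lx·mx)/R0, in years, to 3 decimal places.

2.080

lx·mx: 0, 0.816, 0.64, 0.576, 0.21, 0 → R0 = 2.242
x·lx·mx: 0, 0.816, 1.28, 1.728, 0.84, 0 → Σ = 4.664
T = 4.664 / 2.242 = 2.080285… → 2.080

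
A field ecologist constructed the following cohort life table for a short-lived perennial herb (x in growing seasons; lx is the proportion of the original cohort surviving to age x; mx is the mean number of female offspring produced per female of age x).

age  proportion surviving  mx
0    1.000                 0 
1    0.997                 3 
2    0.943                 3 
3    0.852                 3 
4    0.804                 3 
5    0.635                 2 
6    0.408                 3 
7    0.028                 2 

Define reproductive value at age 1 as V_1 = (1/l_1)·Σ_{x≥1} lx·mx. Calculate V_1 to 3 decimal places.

lx·mx for x ≥ 1: 2.991, 2.829, 2.556, 2.412, 1.27, 1.224, 0.056 → sum = 13.338
V_1 = 13.338 / l_1 = 13.338 / 0.997 = 13.378134… → 13.378

13.378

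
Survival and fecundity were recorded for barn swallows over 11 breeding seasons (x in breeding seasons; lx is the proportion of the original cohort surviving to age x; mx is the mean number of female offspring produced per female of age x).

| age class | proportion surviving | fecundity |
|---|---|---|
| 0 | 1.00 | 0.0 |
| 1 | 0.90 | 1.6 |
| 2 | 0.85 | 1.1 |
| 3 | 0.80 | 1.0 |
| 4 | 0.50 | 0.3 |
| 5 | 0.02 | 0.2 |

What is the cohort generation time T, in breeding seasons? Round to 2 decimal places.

lx·mx: 0, 1.44, 0.935, 0.8, 0.15, 0.004 → R0 = 3.329
x·lx·mx: 0, 1.44, 1.87, 2.4, 0.6, 0.02 → Σ = 6.33
T = 6.33 / 3.329 = 1.901472… → 1.90

1.90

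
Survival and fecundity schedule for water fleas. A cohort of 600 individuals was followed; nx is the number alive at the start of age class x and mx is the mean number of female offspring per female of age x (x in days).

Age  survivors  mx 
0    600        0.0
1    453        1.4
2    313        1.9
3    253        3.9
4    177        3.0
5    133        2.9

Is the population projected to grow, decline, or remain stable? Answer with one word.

lx = nx/n0 = nx/600: 1, 0.755, 0.52167…, 0.42167…, 0.295, 0.22167…
R0 = Σ lx·mx = 0 + 1.057 + 0.991167… + 1.6445… + 0.885 + 0.642833… = 5.2205…
R0 > 1, so the population is growing.

growing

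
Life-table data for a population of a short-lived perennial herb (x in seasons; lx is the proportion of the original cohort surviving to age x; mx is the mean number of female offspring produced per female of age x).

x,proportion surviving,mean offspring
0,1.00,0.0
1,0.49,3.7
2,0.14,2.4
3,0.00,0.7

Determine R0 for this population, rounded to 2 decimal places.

2.15

lx·mx by age: 0, 1.813, 0.336, 0
R0 = Σ lx·mx = 2.149 → 2.15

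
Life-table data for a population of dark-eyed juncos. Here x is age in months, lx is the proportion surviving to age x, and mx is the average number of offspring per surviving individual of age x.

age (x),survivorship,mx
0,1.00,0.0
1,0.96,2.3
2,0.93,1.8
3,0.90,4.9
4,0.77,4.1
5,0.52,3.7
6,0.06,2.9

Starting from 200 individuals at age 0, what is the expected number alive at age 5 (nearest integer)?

Expected survivors = N0 · l_5 = 200 × 0.52 = 104 → 104

104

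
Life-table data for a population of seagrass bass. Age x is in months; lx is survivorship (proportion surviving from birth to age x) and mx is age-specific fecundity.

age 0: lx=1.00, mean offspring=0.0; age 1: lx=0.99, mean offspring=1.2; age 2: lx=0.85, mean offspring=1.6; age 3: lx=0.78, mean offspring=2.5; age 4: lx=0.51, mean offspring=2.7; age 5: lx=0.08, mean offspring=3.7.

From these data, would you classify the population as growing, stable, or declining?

growing

R0 = Σ lx·mx = 0 + 1.188 + 1.36 + 1.95 + 1.377 + 0.296 = 6.171
R0 > 1, so the population is growing.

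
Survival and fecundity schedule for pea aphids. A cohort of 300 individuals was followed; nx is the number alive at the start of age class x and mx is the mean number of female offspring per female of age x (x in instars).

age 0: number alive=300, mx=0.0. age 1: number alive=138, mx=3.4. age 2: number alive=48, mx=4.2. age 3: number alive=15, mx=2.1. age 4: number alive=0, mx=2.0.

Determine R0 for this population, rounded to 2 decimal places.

2.34

lx = nx/n0 = nx/300: 1, 0.46, 0.16, 0.05, 0
lx·mx by age: 0, 1.564, 0.672, 0.105, 0
R0 = Σ lx·mx = 2.341 → 2.34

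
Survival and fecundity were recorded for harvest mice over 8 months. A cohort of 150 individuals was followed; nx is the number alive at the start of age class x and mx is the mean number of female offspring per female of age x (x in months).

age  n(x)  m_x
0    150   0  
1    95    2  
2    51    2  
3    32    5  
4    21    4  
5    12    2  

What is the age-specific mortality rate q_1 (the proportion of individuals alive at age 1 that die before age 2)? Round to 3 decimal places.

lx = nx/n0 = nx/150: 1, 0.63333…, 0.34, 0.21333…, 0.14, 0.08
q_1 = (l_1 − l_2) / l_1 = (0.633333… − 0.34) / 0.633333…
     = 0.293333… / 0.633333… = 0.463158… → 0.463

0.463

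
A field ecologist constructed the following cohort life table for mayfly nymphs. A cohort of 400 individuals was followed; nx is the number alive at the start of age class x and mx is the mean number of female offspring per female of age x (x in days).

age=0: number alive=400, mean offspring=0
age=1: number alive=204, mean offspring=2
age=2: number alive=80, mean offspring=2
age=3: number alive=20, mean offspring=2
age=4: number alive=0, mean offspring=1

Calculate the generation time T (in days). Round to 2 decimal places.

lx = nx/n0 = nx/400: 1, 0.51, 0.2, 0.05, 0
lx·mx: 0, 1.02, 0.4, 0.1, 0 → R0 = 1.52
x·lx·mx: 0, 1.02, 0.8, 0.3, 0 → Σ = 2.12
T = 2.12 / 1.52 = 1.394737… → 1.39

1.39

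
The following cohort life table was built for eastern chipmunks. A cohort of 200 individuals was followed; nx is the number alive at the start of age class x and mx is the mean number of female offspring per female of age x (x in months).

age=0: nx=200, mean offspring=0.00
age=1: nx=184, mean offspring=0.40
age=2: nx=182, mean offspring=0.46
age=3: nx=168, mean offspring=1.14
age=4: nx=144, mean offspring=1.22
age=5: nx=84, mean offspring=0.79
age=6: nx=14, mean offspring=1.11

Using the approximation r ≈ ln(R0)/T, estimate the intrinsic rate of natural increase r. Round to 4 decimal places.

0.3461

lx = nx/n0 = nx/200: 1, 0.92, 0.91, 0.84, 0.72, 0.42, 0.07
R0 = Σ lx·mx = 0 + 0.368 + 0.4186 + 0.9576 + 0.8784 + 0.3318 + 0.0777 = 3.0321
Σ x·lx·mx = 9.7168; T = 9.7168/3.0321 = 3.20464…
r ≈ ln(R0)/T = ln(3.0321)/3.20464… = 0.34614… → 0.3461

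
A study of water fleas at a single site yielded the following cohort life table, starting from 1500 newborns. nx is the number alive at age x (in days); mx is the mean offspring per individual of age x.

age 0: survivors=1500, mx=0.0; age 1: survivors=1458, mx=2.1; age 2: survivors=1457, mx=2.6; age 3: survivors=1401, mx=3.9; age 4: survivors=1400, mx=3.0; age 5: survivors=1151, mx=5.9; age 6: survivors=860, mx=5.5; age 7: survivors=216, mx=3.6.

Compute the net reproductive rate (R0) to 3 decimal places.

19.208

lx = nx/n0 = nx/1500: 1, 0.972, 0.97133…, 0.934, 0.93333…, 0.76733…, 0.57333…, 0.144
lx·mx by age: 0, 2.0412, 2.525467…, 3.6426, 2.8…, 4.527267…, 3.153333…, 0.5184
R0 = Σ lx·mx = 19.208267… → 19.208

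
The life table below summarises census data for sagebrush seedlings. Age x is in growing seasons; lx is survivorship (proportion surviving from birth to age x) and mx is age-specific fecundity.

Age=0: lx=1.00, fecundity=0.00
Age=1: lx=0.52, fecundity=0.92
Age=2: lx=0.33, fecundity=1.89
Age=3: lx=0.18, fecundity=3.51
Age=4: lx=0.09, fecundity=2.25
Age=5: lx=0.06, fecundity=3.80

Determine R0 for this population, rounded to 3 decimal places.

2.164

lx·mx by age: 0, 0.4784, 0.6237, 0.6318, 0.2025, 0.228
R0 = Σ lx·mx = 2.1644 → 2.164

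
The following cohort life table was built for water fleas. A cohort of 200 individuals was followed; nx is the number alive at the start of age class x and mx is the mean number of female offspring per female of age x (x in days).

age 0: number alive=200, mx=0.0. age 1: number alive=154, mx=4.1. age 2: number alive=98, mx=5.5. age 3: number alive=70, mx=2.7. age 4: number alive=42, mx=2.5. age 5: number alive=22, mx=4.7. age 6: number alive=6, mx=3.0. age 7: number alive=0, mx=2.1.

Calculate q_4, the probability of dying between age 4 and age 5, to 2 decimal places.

lx = nx/n0 = nx/200: 1, 0.77, 0.49, 0.35, 0.21, 0.11, 0.03, 0
q_4 = (l_4 − l_5) / l_4 = (0.21 − 0.11) / 0.21
     = 0.1 / 0.21 = 0.47619… → 0.48

0.48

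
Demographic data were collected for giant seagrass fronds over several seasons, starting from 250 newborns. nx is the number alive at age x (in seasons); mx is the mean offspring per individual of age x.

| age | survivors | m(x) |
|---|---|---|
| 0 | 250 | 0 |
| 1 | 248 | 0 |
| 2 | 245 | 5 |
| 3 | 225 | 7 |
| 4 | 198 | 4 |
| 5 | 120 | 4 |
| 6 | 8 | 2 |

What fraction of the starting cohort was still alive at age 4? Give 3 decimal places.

0.792

l_4 = n_4/n_0 = 198/250 = 0.792 → 0.792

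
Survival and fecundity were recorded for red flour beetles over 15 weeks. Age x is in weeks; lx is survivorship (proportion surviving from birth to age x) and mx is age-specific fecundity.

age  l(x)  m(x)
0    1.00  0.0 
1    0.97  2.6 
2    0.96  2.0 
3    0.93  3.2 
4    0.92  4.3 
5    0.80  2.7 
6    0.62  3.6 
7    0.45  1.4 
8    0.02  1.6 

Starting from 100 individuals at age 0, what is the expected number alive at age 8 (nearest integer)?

2

Expected survivors = N0 · l_8 = 100 × 0.02 = 2 → 2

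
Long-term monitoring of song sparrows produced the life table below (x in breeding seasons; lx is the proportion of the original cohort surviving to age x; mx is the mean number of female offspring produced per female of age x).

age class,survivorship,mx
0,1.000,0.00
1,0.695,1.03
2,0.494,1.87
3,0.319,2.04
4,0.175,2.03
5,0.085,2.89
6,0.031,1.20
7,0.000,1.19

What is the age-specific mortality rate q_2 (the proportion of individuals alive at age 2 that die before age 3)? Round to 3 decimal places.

0.354

q_2 = (l_2 − l_3) / l_2 = (0.494 − 0.319) / 0.494
     = 0.175 / 0.494 = 0.354251… → 0.354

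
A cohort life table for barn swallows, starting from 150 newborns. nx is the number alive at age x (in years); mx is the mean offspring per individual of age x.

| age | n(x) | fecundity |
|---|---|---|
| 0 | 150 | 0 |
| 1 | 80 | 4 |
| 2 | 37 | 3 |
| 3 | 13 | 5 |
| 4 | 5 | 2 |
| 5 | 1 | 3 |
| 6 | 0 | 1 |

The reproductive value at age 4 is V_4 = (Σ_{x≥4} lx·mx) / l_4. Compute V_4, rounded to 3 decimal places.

2.600

lx = nx/n0 = nx/150: 1, 0.53333…, 0.24667…, 0.08667…, 0.03333…, 0.00667…, 0
lx·mx for x ≥ 4: 0.066667…, 0.02…, 0 → sum = 0.086667…
V_4 = 0.086667… / l_4 = 0.086667… / 0.033333… = 2.6… → 2.600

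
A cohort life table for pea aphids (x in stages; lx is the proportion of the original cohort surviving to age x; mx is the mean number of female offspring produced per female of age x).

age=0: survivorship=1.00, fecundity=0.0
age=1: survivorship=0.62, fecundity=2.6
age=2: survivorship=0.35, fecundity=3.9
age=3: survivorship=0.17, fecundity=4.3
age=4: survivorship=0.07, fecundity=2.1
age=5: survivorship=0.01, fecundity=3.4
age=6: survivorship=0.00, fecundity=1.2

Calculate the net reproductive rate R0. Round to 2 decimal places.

lx·mx by age: 0, 1.612, 1.365, 0.731, 0.147, 0.034, 0
R0 = Σ lx·mx = 3.889 → 3.89

3.89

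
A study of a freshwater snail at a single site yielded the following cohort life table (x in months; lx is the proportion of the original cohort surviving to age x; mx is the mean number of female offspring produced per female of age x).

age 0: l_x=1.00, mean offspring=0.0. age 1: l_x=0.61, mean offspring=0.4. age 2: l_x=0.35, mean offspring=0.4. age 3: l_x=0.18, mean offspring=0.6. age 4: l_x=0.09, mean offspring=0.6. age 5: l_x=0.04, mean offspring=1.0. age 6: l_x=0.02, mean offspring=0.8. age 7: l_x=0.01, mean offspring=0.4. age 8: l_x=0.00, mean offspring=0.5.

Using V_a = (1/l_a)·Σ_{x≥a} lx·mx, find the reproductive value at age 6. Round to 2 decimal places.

1.00

lx·mx for x ≥ 6: 0.016, 0.004, 0 → sum = 0.02
V_6 = 0.02 / l_6 = 0.02 / 0.02 = 1 → 1.00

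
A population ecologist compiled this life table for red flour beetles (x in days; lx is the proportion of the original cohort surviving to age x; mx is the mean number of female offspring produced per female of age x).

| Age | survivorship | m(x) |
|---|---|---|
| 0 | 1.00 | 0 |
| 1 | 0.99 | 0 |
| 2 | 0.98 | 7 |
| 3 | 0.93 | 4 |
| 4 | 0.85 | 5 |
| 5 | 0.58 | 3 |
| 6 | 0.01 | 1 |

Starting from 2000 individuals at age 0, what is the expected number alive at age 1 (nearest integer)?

Expected survivors = N0 · l_1 = 2000 × 0.99 = 1980 → 1980

1980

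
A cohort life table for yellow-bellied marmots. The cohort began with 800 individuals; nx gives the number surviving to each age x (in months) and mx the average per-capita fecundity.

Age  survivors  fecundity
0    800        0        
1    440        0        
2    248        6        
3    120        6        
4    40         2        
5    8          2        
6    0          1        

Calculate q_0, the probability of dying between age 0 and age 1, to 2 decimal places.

lx = nx/n0 = nx/800: 1, 0.55, 0.31, 0.15, 0.05, 0.01, 0
q_0 = (l_0 − l_1) / l_0 = (1 − 0.55) / 1
     = 0.45 / 1 = 0.45 → 0.45

0.45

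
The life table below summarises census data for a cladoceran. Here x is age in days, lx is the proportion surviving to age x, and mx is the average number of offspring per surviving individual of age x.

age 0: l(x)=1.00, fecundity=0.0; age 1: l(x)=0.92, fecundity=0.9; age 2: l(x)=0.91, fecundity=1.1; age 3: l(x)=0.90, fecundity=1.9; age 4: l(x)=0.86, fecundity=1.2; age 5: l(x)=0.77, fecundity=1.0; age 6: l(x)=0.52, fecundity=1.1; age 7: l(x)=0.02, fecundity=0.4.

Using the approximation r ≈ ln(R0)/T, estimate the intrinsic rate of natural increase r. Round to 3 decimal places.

R0 = Σ lx·mx = 0 + 0.828 + 1.001 + 1.71 + 1.032 + 0.77 + 0.572 + 0.008 = 5.921
Σ x·lx·mx = 19.426; T = 19.426/5.921 = 3.28086…
r ≈ ln(R0)/T = ln(5.921)/3.28086… = 0.54208… → 0.542

0.542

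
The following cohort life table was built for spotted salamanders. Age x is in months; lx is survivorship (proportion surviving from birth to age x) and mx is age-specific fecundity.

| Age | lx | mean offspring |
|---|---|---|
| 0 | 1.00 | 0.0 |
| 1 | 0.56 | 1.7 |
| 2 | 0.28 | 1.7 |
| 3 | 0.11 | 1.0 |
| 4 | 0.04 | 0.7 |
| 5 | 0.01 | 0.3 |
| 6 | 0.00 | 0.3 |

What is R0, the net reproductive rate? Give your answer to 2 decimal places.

lx·mx by age: 0, 0.952, 0.476, 0.11, 0.028, 0.003, 0
R0 = Σ lx·mx = 1.569 → 1.57

1.57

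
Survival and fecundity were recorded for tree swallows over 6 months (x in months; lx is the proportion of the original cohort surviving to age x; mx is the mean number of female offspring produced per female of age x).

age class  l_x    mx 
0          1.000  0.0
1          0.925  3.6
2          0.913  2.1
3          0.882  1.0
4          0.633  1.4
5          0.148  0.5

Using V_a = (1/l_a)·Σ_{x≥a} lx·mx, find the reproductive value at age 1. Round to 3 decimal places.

7.664

lx·mx for x ≥ 1: 3.33, 1.9173, 0.882, 0.8862, 0.074 → sum = 7.0895
V_1 = 7.0895 / l_1 = 7.0895 / 0.925 = 7.664324… → 7.664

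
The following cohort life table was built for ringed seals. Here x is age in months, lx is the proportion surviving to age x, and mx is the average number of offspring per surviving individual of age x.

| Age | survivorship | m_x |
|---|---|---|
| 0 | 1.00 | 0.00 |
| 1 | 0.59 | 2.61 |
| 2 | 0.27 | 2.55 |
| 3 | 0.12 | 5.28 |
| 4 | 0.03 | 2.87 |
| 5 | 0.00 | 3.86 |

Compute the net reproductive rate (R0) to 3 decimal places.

2.948

lx·mx by age: 0, 1.5399, 0.6885, 0.6336, 0.0861, 0
R0 = Σ lx·mx = 2.9481 → 2.948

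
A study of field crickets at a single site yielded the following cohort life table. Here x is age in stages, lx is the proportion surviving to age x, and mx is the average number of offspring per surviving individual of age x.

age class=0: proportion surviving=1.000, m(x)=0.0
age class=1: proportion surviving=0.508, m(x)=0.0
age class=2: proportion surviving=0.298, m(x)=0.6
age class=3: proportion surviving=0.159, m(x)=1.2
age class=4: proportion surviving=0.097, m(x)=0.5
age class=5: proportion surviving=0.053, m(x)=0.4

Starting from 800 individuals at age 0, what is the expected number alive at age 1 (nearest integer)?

Expected survivors = N0 · l_1 = 800 × 0.508 = 406.4 → 406

406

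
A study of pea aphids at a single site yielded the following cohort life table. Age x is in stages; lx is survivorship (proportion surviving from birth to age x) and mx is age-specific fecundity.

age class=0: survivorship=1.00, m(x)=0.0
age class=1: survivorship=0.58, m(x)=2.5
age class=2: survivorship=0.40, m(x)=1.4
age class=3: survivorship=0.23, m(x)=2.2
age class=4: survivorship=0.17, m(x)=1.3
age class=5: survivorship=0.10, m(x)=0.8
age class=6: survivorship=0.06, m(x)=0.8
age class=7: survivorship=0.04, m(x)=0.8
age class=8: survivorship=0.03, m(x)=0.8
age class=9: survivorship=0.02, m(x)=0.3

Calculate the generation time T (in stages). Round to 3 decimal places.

2.094

lx·mx: 0, 1.45, 0.56, 0.506, 0.221, 0.08, 0.048, 0.032, 0.024, 0.006 → R0 = 2.927
x·lx·mx: 0, 1.45, 1.12, 1.518, 0.884, 0.4, 0.288, 0.224, 0.192, 0.054 → Σ = 6.13
T = 6.13 / 2.927 = 2.094294… → 2.094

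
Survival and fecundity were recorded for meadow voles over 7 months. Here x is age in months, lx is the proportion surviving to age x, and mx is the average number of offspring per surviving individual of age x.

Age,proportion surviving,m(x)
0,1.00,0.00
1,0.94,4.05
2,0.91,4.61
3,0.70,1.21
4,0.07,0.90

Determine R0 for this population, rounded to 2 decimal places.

8.91

lx·mx by age: 0, 3.807, 4.1951, 0.847, 0.063
R0 = Σ lx·mx = 8.9121 → 8.91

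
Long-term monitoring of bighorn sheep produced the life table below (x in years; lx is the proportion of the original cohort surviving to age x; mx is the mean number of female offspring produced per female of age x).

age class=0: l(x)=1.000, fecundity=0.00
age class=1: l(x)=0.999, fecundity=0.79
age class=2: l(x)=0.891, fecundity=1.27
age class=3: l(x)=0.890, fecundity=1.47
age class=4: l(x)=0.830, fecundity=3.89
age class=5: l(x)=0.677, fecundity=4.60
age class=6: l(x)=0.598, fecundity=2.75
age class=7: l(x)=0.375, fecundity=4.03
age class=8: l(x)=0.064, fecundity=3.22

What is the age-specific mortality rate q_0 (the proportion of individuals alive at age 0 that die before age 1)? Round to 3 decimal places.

0.001

q_0 = (l_0 − l_1) / l_0 = (1 − 0.999) / 1
     = 0.001 / 1 = 0.001 → 0.001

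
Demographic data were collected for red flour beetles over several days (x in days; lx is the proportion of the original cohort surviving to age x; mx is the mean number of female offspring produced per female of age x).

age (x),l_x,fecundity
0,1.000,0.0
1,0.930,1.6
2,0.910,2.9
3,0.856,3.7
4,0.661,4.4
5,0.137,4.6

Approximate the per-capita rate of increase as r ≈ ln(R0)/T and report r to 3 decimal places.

R0 = Σ lx·mx = 0 + 1.488 + 2.639 + 3.1672 + 2.9084 + 0.6302 = 10.8328
Σ x·lx·mx = 31.0522; T = 31.0522/10.8328 = 2.8665…
r ≈ ln(R0)/T = ln(10.8328)/2.8665… = 0.83118… → 0.831

0.831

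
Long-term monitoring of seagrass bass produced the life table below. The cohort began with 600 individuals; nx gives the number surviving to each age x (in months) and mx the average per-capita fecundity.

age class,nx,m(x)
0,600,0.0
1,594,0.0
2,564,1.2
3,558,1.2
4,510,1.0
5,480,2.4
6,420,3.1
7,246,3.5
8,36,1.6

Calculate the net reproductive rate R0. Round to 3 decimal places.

8.715

lx = nx/n0 = nx/600: 1, 0.99, 0.94, 0.93, 0.85, 0.8, 0.7, 0.41, 0.06
lx·mx by age: 0, 0, 1.128, 1.116, 0.85, 1.92, 2.17, 1.435, 0.096
R0 = Σ lx·mx = 8.715 → 8.715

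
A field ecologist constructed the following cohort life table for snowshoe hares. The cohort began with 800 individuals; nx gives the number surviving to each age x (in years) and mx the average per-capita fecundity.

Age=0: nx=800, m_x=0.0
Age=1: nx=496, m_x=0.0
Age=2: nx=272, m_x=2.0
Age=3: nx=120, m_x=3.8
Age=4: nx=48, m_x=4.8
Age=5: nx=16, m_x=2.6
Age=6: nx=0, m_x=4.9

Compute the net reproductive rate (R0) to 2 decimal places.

lx = nx/n0 = nx/800: 1, 0.62, 0.34, 0.15, 0.06, 0.02, 0
lx·mx by age: 0, 0, 0.68, 0.57, 0.288, 0.052, 0
R0 = Σ lx·mx = 1.59 → 1.59

1.59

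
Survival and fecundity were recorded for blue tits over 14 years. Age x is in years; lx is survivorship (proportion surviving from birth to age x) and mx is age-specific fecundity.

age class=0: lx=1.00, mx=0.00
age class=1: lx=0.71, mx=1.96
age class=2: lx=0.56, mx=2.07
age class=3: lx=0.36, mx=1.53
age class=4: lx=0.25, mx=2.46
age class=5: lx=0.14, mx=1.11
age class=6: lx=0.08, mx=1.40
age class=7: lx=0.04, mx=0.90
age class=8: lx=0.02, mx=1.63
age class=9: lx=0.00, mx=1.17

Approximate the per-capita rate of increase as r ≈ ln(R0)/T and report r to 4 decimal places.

0.5796

R0 = Σ lx·mx = 0 + 1.3916 + 1.1592 + 0.5508 + 0.615 + 0.1554 + 0.112 + 0.036 + 0.0326 + 0 = 4.0526
Σ x·lx·mx = 9.7842; T = 9.7842/4.0526 = 2.4143…
r ≈ ln(R0)/T = ln(4.0526)/2.4143… = 0.579612… → 0.5796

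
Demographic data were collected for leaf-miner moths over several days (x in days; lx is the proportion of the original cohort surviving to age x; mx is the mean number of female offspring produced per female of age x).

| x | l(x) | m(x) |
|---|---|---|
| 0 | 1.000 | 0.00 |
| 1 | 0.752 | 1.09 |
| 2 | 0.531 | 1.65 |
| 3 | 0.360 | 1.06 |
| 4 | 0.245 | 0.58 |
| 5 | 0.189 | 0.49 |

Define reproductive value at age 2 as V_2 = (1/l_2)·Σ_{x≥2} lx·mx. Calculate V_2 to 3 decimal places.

lx·mx for x ≥ 2: 0.87615, 0.3816, 0.1421, 0.09261 → sum = 1.49246
V_2 = 1.49246 / l_2 = 1.49246 / 0.531 = 2.810659… → 2.811

2.811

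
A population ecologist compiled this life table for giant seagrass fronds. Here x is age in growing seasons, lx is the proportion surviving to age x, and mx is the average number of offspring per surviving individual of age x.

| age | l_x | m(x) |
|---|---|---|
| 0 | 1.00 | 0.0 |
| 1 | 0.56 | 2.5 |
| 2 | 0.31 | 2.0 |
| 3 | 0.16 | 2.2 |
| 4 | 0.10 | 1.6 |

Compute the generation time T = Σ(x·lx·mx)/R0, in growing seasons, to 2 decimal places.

lx·mx: 0, 1.4, 0.62, 0.352, 0.16 → R0 = 2.532
x·lx·mx: 0, 1.4, 1.24, 1.056, 0.64 → Σ = 4.336
T = 4.336 / 2.532 = 1.71248… → 1.71

1.71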